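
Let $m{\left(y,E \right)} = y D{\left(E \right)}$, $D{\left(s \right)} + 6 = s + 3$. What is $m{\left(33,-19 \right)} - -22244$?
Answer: $21518$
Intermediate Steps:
$D{\left(s \right)} = -3 + s$ ($D{\left(s \right)} = -6 + \left(s + 3\right) = -6 + \left(3 + s\right) = -3 + s$)
$m{\left(y,E \right)} = y \left(-3 + E\right)$
$m{\left(33,-19 \right)} - -22244 = 33 \left(-3 - 19\right) - -22244 = 33 \left(-22\right) + 22244 = -726 + 22244 = 21518$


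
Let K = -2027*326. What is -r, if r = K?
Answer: 660802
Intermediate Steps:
K = -660802
r = -660802
-r = -1*(-660802) = 660802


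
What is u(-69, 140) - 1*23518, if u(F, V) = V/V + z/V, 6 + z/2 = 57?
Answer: -1646139/70 ≈ -23516.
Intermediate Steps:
z = 102 (z = -12 + 2*57 = -12 + 114 = 102)
u(F, V) = 1 + 102/V (u(F, V) = V/V + 102/V = 1 + 102/V)
u(-69, 140) - 1*23518 = (102 + 140)/140 - 1*23518 = (1/140)*242 - 23518 = 121/70 - 23518 = -1646139/70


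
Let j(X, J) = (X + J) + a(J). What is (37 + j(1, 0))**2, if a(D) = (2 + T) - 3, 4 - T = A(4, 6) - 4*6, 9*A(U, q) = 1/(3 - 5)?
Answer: 1371241/324 ≈ 4232.2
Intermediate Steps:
A(U, q) = -1/18 (A(U, q) = 1/(9*(3 - 5)) = (1/9)/(-2) = (1/9)*(-1/2) = -1/18)
T = 505/18 (T = 4 - (-1/18 - 4*6) = 4 - (-1/18 - 24) = 4 - 1*(-433/18) = 4 + 433/18 = 505/18 ≈ 28.056)
a(D) = 487/18 (a(D) = (2 + 505/18) - 3 = 541/18 - 3 = 487/18)
j(X, J) = 487/18 + J + X (j(X, J) = (X + J) + 487/18 = (J + X) + 487/18 = 487/18 + J + X)
(37 + j(1, 0))**2 = (37 + (487/18 + 0 + 1))**2 = (37 + 505/18)**2 = (1171/18)**2 = 1371241/324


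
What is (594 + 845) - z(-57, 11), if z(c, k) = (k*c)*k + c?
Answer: 8393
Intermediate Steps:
z(c, k) = c + c*k**2 (z(c, k) = (c*k)*k + c = c*k**2 + c = c + c*k**2)
(594 + 845) - z(-57, 11) = (594 + 845) - (-57)*(1 + 11**2) = 1439 - (-57)*(1 + 121) = 1439 - (-57)*122 = 1439 - 1*(-6954) = 1439 + 6954 = 8393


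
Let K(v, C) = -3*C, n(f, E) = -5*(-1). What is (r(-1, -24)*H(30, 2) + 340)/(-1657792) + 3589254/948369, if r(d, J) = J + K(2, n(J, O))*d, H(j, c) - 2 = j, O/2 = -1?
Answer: 495848937665/131016545104 ≈ 3.7846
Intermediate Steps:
O = -2 (O = 2*(-1) = -2)
n(f, E) = 5
H(j, c) = 2 + j
r(d, J) = J - 15*d (r(d, J) = J + (-3*5)*d = J - 15*d)
(r(-1, -24)*H(30, 2) + 340)/(-1657792) + 3589254/948369 = ((-24 - 15*(-1))*(2 + 30) + 340)/(-1657792) + 3589254/948369 = ((-24 + 15)*32 + 340)*(-1/1657792) + 3589254*(1/948369) = (-9*32 + 340)*(-1/1657792) + 1196418/316123 = (-288 + 340)*(-1/1657792) + 1196418/316123 = 52*(-1/1657792) + 1196418/316123 = -13/414448 + 1196418/316123 = 495848937665/131016545104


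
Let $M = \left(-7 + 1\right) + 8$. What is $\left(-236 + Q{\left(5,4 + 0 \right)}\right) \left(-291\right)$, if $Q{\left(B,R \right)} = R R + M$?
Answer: $63438$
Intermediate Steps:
$M = 2$ ($M = -6 + 8 = 2$)
$Q{\left(B,R \right)} = 2 + R^{2}$ ($Q{\left(B,R \right)} = R R + 2 = R^{2} + 2 = 2 + R^{2}$)
$\left(-236 + Q{\left(5,4 + 0 \right)}\right) \left(-291\right) = \left(-236 + \left(2 + \left(4 + 0\right)^{2}\right)\right) \left(-291\right) = \left(-236 + \left(2 + 4^{2}\right)\right) \left(-291\right) = \left(-236 + \left(2 + 16\right)\right) \left(-291\right) = \left(-236 + 18\right) \left(-291\right) = \left(-218\right) \left(-291\right) = 63438$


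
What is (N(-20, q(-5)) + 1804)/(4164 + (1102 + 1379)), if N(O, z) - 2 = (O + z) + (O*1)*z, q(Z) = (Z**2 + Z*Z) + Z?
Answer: 931/6645 ≈ 0.14011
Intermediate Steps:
q(Z) = Z + 2*Z**2 (q(Z) = (Z**2 + Z**2) + Z = 2*Z**2 + Z = Z + 2*Z**2)
N(O, z) = 2 + O + z + O*z (N(O, z) = 2 + ((O + z) + (O*1)*z) = 2 + ((O + z) + O*z) = 2 + (O + z + O*z) = 2 + O + z + O*z)
(N(-20, q(-5)) + 1804)/(4164 + (1102 + 1379)) = ((2 - 20 - 5*(1 + 2*(-5)) - (-100)*(1 + 2*(-5))) + 1804)/(4164 + (1102 + 1379)) = ((2 - 20 - 5*(1 - 10) - (-100)*(1 - 10)) + 1804)/(4164 + 2481) = ((2 - 20 - 5*(-9) - (-100)*(-9)) + 1804)/6645 = ((2 - 20 + 45 - 20*45) + 1804)*(1/6645) = ((2 - 20 + 45 - 900) + 1804)*(1/6645) = (-873 + 1804)*(1/6645) = 931*(1/6645) = 931/6645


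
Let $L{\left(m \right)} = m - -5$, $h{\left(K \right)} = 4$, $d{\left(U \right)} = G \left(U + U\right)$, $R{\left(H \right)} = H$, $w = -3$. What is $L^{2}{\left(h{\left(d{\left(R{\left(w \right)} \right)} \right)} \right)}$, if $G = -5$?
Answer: $81$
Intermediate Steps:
$d{\left(U \right)} = - 10 U$ ($d{\left(U \right)} = - 5 \left(U + U\right) = - 5 \cdot 2 U = - 10 U$)
$L{\left(m \right)} = 5 + m$ ($L{\left(m \right)} = m + 5 = 5 + m$)
$L^{2}{\left(h{\left(d{\left(R{\left(w \right)} \right)} \right)} \right)} = \left(5 + 4\right)^{2} = 9^{2} = 81$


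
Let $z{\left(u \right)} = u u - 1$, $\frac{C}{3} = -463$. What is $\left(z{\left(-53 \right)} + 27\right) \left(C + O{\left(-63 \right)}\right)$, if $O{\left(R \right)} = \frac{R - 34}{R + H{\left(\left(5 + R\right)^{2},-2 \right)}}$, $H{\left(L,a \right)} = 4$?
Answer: $- \frac{232056090}{59} \approx -3.9332 \cdot 10^{6}$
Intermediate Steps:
$C = -1389$ ($C = 3 \left(-463\right) = -1389$)
$z{\left(u \right)} = -1 + u^{2}$ ($z{\left(u \right)} = u^{2} - 1 = -1 + u^{2}$)
$O{\left(R \right)} = \frac{-34 + R}{4 + R}$ ($O{\left(R \right)} = \frac{R - 34}{R + 4} = \frac{-34 + R}{4 + R}$)
$\left(z{\left(-53 \right)} + 27\right) \left(C + O{\left(-63 \right)}\right) = \left(\left(-1 + \left(-53\right)^{2}\right) + 27\right) \left(-1389 + \frac{-34 - 63}{4 - 63}\right) = \left(\left(-1 + 2809\right) + 27\right) \left(-1389 + \frac{1}{-59} \left(-97\right)\right) = \left(2808 + 27\right) \left(-1389 - - \frac{97}{59}\right) = 2835 \left(-1389 + \frac{97}{59}\right) = 2835 \left(- \frac{81854}{59}\right) = - \frac{232056090}{59}$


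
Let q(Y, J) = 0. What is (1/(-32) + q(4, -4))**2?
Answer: 1/1024 ≈ 0.00097656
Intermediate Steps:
(1/(-32) + q(4, -4))**2 = (1/(-32) + 0)**2 = (-1/32 + 0)**2 = (-1/32)**2 = 1/1024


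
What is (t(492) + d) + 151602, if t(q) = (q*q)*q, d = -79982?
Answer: 119167108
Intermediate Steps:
t(q) = q³ (t(q) = q²*q = q³)
(t(492) + d) + 151602 = (492³ - 79982) + 151602 = (119095488 - 79982) + 151602 = 119015506 + 151602 = 119167108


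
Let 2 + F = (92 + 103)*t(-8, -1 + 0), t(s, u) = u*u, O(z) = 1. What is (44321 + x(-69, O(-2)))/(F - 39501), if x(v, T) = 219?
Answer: -11135/9827 ≈ -1.1331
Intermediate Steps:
t(s, u) = u²
F = 193 (F = -2 + (92 + 103)*(-1 + 0)² = -2 + 195*(-1)² = -2 + 195*1 = -2 + 195 = 193)
(44321 + x(-69, O(-2)))/(F - 39501) = (44321 + 219)/(193 - 39501) = 44540/(-39308) = 44540*(-1/39308) = -11135/9827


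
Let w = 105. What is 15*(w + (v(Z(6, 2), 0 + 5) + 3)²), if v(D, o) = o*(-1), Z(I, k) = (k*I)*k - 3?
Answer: 1635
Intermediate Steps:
Z(I, k) = -3 + I*k² (Z(I, k) = (I*k)*k - 3 = I*k² - 3 = -3 + I*k²)
v(D, o) = -o
15*(w + (v(Z(6, 2), 0 + 5) + 3)²) = 15*(105 + (-(0 + 5) + 3)²) = 15*(105 + (-1*5 + 3)²) = 15*(105 + (-5 + 3)²) = 15*(105 + (-2)²) = 15*(105 + 4) = 15*109 = 1635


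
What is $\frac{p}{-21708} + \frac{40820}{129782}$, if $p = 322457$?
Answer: $- \frac{20481496907}{1408653828} \approx -14.54$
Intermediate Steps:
$\frac{p}{-21708} + \frac{40820}{129782} = \frac{322457}{-21708} + \frac{40820}{129782} = 322457 \left(- \frac{1}{21708}\right) + 40820 \cdot \frac{1}{129782} = - \frac{322457}{21708} + \frac{20410}{64891} = - \frac{20481496907}{1408653828}$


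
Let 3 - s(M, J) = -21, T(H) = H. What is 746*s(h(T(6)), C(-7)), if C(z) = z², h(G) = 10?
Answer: 17904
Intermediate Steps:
s(M, J) = 24 (s(M, J) = 3 - 1*(-21) = 3 + 21 = 24)
746*s(h(T(6)), C(-7)) = 746*24 = 17904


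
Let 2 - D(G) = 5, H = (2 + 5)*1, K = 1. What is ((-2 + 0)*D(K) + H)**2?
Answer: 169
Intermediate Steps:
H = 7 (H = 7*1 = 7)
D(G) = -3 (D(G) = 2 - 1*5 = 2 - 5 = -3)
((-2 + 0)*D(K) + H)**2 = ((-2 + 0)*(-3) + 7)**2 = (-2*(-3) + 7)**2 = (6 + 7)**2 = 13**2 = 169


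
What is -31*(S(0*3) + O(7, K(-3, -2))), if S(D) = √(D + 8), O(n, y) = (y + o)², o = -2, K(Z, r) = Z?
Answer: -775 - 62*√2 ≈ -862.68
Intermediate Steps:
O(n, y) = (-2 + y)² (O(n, y) = (y - 2)² = (-2 + y)²)
S(D) = √(8 + D)
-31*(S(0*3) + O(7, K(-3, -2))) = -31*(√(8 + 0*3) + (-2 - 3)²) = -31*(√(8 + 0) + (-5)²) = -31*(√8 + 25) = -31*(2*√2 + 25) = -31*(25 + 2*√2) = -775 - 62*√2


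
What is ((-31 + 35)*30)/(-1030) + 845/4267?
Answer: 35831/439501 ≈ 0.081527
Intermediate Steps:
((-31 + 35)*30)/(-1030) + 845/4267 = (4*30)*(-1/1030) + 845*(1/4267) = 120*(-1/1030) + 845/4267 = -12/103 + 845/4267 = 35831/439501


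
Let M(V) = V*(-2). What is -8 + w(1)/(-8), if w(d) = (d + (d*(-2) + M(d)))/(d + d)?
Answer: -125/16 ≈ -7.8125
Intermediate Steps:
M(V) = -2*V
w(d) = -3/2 (w(d) = (d + (d*(-2) - 2*d))/(d + d) = (d + (-2*d - 2*d))/((2*d)) = (d - 4*d)*(1/(2*d)) = (-3*d)*(1/(2*d)) = -3/2)
-8 + w(1)/(-8) = -8 - 3/2/(-8) = -8 - ⅛*(-3/2) = -8 + 3/16 = -125/16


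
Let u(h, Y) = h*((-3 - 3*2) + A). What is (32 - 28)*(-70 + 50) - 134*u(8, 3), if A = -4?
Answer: 13856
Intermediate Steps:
u(h, Y) = -13*h (u(h, Y) = h*((-3 - 3*2) - 4) = h*((-3 - 6) - 4) = h*(-9 - 4) = h*(-13) = -13*h)
(32 - 28)*(-70 + 50) - 134*u(8, 3) = (32 - 28)*(-70 + 50) - (-1742)*8 = 4*(-20) - 134*(-104) = -80 + 13936 = 13856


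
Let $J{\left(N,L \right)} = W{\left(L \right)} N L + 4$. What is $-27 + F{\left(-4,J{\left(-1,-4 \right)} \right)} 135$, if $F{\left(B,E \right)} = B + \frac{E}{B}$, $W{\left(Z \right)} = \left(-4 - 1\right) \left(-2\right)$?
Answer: $-2052$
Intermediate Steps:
$W{\left(Z \right)} = 10$ ($W{\left(Z \right)} = \left(-5\right) \left(-2\right) = 10$)
$J{\left(N,L \right)} = 4 + 10 L N$ ($J{\left(N,L \right)} = 10 N L + 4 = 10 L N + 4 = 4 + 10 L N$)
$-27 + F{\left(-4,J{\left(-1,-4 \right)} \right)} 135 = -27 + \left(-4 + \frac{4 + 10 \left(-4\right) \left(-1\right)}{-4}\right) 135 = -27 + \left(-4 + \left(4 + 40\right) \left(- \frac{1}{4}\right)\right) 135 = -27 + \left(-4 + 44 \left(- \frac{1}{4}\right)\right) 135 = -27 + \left(-4 - 11\right) 135 = -27 - 2025 = -2052$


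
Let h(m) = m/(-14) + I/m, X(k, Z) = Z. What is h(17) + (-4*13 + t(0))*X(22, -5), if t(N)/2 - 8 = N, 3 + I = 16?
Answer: 42733/238 ≈ 179.55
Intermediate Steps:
I = 13 (I = -3 + 16 = 13)
t(N) = 16 + 2*N
h(m) = 13/m - m/14 (h(m) = m/(-14) + 13/m = m*(-1/14) + 13/m = -m/14 + 13/m = 13/m - m/14)
h(17) + (-4*13 + t(0))*X(22, -5) = (13/17 - 1/14*17) + (-4*13 + (16 + 2*0))*(-5) = (13*(1/17) - 17/14) + (-52 + (16 + 0))*(-5) = (13/17 - 17/14) + (-52 + 16)*(-5) = -107/238 - 36*(-5) = -107/238 + 180 = 42733/238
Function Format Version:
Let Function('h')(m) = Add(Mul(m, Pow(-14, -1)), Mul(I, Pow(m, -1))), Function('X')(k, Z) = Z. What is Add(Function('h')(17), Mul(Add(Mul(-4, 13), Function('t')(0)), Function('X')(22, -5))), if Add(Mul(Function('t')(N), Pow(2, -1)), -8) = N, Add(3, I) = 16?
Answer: Rational(42733, 238) ≈ 179.55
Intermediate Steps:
I = 13 (I = Add(-3, 16) = 13)
Function('t')(N) = Add(16, Mul(2, N))
Function('h')(m) = Add(Mul(13, Pow(m, -1)), Mul(Rational(-1, 14), m)) (Function('h')(m) = Add(Mul(m, Pow(-14, -1)), Mul(13, Pow(m, -1))) = Add(Mul(m, Rational(-1, 14)), Mul(13, Pow(m, -1))) = Add(Mul(Rational(-1, 14), m), Mul(13, Pow(m, -1))) = Add(Mul(13, Pow(m, -1)), Mul(Rational(-1, 14), m)))
Add(Function('h')(17), Mul(Add(Mul(-4, 13), Function('t')(0)), Function('X')(22, -5))) = Add(Add(Mul(13, Pow(17, -1)), Mul(Rational(-1, 14), 17)), Mul(Add(Mul(-4, 13), Add(16, Mul(2, 0))), -5)) = Add(Add(Mul(13, Rational(1, 17)), Rational(-17, 14)), Mul(Add(-52, Add(16, 0)), -5)) = Add(Add(Rational(13, 17), Rational(-17, 14)), Mul(Add(-52, 16), -5)) = Add(Rational(-107, 238), Mul(-36, -5)) = Add(Rational(-107, 238), 180) = Rational(42733, 238)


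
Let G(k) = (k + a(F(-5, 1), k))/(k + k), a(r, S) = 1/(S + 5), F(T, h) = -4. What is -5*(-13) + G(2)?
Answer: 1835/28 ≈ 65.536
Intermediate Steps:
a(r, S) = 1/(5 + S)
G(k) = (k + 1/(5 + k))/(2*k) (G(k) = (k + 1/(5 + k))/(k + k) = (k + 1/(5 + k))/((2*k)) = (k + 1/(5 + k))*(1/(2*k)) = (k + 1/(5 + k))/(2*k))
-5*(-13) + G(2) = -5*(-13) + (1/2)*(1 + 2*(5 + 2))/(2*(5 + 2)) = 65 + (1/2)*(1/2)*(1 + 2*7)/7 = 65 + (1/2)*(1/2)*(1/7)*(1 + 14) = 65 + (1/2)*(1/2)*(1/7)*15 = 65 + 15/28 = 1835/28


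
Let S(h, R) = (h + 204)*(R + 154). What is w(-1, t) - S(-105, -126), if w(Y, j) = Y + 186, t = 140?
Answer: -2587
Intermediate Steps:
S(h, R) = (154 + R)*(204 + h) (S(h, R) = (204 + h)*(154 + R) = (154 + R)*(204 + h))
w(Y, j) = 186 + Y
w(-1, t) - S(-105, -126) = (186 - 1) - (31416 + 154*(-105) + 204*(-126) - 126*(-105)) = 185 - (31416 - 16170 - 25704 + 13230) = 185 - 1*2772 = 185 - 2772 = -2587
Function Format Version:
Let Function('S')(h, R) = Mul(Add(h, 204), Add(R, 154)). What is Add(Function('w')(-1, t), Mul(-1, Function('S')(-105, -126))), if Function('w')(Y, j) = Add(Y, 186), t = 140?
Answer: -2587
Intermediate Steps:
Function('S')(h, R) = Mul(Add(154, R), Add(204, h)) (Function('S')(h, R) = Mul(Add(204, h), Add(154, R)) = Mul(Add(154, R), Add(204, h)))
Function('w')(Y, j) = Add(186, Y)
Add(Function('w')(-1, t), Mul(-1, Function('S')(-105, -126))) = Add(Add(186, -1), Mul(-1, Add(31416, Mul(154, -105), Mul(204, -126), Mul(-126, -105)))) = Add(185, Mul(-1, Add(31416, -16170, -25704, 13230))) = Add(185, Mul(-1, 2772)) = Add(185, -2772) = -2587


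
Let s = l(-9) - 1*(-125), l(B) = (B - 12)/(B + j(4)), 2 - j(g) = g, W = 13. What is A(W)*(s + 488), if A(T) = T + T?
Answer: 175864/11 ≈ 15988.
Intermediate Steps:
j(g) = 2 - g
l(B) = (-12 + B)/(-2 + B) (l(B) = (B - 12)/(B + (2 - 1*4)) = (-12 + B)/(B + (2 - 4)) = (-12 + B)/(B - 2) = (-12 + B)/(-2 + B))
A(T) = 2*T
s = 1396/11 (s = (-12 - 9)/(-2 - 9) - 1*(-125) = -21/(-11) + 125 = -1/11*(-21) + 125 = 21/11 + 125 = 1396/11 ≈ 126.91)
A(W)*(s + 488) = (2*13)*(1396/11 + 488) = 26*(6764/11) = 175864/11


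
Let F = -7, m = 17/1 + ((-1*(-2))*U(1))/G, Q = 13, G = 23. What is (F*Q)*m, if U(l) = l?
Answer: -35763/23 ≈ -1554.9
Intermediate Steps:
m = 393/23 (m = 17/1 + (-1*(-2)*1)/23 = 17*1 + (2*1)*(1/23) = 17 + 2*(1/23) = 17 + 2/23 = 393/23 ≈ 17.087)
(F*Q)*m = -7*13*(393/23) = -91*393/23 = -35763/23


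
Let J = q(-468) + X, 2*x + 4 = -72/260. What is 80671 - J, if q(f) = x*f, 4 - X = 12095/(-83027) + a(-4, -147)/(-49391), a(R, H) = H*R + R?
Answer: 1633467180676802/20503932785 ≈ 79666.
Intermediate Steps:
a(R, H) = R + H*R
x = -139/65 (x = -2 + (-72/260)/2 = -2 + (-72*1/260)/2 = -2 + (½)*(-18/65) = -2 - 9/65 = -139/65 ≈ -2.1385)
X = 17049018141/4100786557 (X = 4 - (12095/(-83027) - 4*(1 - 147)/(-49391)) = 4 - (12095*(-1/83027) - 4*(-146)*(-1/49391)) = 4 - (-12095/83027 + 584*(-1/49391)) = 4 - (-12095/83027 - 584/49391) = 4 - 1*(-645871913/4100786557) = 4 + 645871913/4100786557 = 17049018141/4100786557 ≈ 4.1575)
q(f) = -139*f/65
J = 20605581021933/20503932785 (J = -139/65*(-468) + 17049018141/4100786557 = 5004/5 + 17049018141/4100786557 = 20605581021933/20503932785 ≈ 1005.0)
80671 - J = 80671 - 1*20605581021933/20503932785 = 80671 - 20605581021933/20503932785 = 1633467180676802/20503932785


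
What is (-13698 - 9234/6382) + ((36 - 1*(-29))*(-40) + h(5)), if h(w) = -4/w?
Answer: -260070439/15955 ≈ -16300.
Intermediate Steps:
(-13698 - 9234/6382) + ((36 - 1*(-29))*(-40) + h(5)) = (-13698 - 9234/6382) + ((36 - 1*(-29))*(-40) - 4/5) = (-13698 - 9234*1/6382) + ((36 + 29)*(-40) - 4*⅕) = (-13698 - 4617/3191) + (65*(-40) - ⅘) = -43714935/3191 + (-2600 - ⅘) = -43714935/3191 - 13004/5 = -260070439/15955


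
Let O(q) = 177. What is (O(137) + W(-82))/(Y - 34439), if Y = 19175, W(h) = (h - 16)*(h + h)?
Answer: -16249/15264 ≈ -1.0645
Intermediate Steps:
W(h) = 2*h*(-16 + h) (W(h) = (-16 + h)*(2*h) = 2*h*(-16 + h))
(O(137) + W(-82))/(Y - 34439) = (177 + 2*(-82)*(-16 - 82))/(19175 - 34439) = (177 + 2*(-82)*(-98))/(-15264) = (177 + 16072)*(-1/15264) = 16249*(-1/15264) = -16249/15264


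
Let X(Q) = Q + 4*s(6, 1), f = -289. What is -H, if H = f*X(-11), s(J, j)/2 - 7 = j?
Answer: 15317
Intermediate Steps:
s(J, j) = 14 + 2*j
X(Q) = 64 + Q (X(Q) = Q + 4*(14 + 2*1) = Q + 4*(14 + 2) = Q + 4*16 = Q + 64 = 64 + Q)
H = -15317 (H = -289*(64 - 11) = -289*53 = -15317)
-H = -1*(-15317) = 15317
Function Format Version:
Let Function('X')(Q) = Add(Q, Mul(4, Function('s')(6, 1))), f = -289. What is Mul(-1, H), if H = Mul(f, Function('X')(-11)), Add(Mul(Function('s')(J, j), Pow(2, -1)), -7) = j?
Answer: 15317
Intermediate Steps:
Function('s')(J, j) = Add(14, Mul(2, j))
Function('X')(Q) = Add(64, Q) (Function('X')(Q) = Add(Q, Mul(4, Add(14, Mul(2, 1)))) = Add(Q, Mul(4, Add(14, 2))) = Add(Q, Mul(4, 16)) = Add(Q, 64) = Add(64, Q))
H = -15317 (H = Mul(-289, Add(64, -11)) = Mul(-289, 53) = -15317)
Mul(-1, H) = Mul(-1, -15317) = 15317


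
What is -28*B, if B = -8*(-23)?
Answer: -5152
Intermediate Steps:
B = 184
-28*B = -28*184 = -5152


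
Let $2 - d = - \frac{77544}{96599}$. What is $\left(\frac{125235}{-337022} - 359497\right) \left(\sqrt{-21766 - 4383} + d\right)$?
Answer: $- \frac{16401350439910699}{16277994089} - \frac{121158523169 i \sqrt{26149}}{337022} \approx -1.0076 \cdot 10^{6} - 5.8133 \cdot 10^{7} i$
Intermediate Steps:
$d = \frac{270742}{96599}$ ($d = 2 - - \frac{77544}{96599} = 2 + \frac{77544}{96599} = \frac{270742}{96599} \approx 2.8027$)
$\left(\frac{125235}{-337022} - 359497\right) \left(\sqrt{-21766 - 4383} + d\right) = \left(\frac{125235}{-337022} - 359497\right) \left(\sqrt{-21766 - 4383} + \frac{270742}{96599}\right) = \left(125235 \left(- \frac{1}{337022}\right) - 359497\right) \left(\sqrt{-26149} + \frac{270742}{96599}\right) = \left(- \frac{125235}{337022} - 359497\right) \left(i \sqrt{26149} + \frac{270742}{96599}\right) = - \frac{121158523169 \left(\frac{270742}{96599} + i \sqrt{26149}\right)}{337022} = - \frac{16401350439910699}{16277994089} - \frac{121158523169 i \sqrt{26149}}{337022}$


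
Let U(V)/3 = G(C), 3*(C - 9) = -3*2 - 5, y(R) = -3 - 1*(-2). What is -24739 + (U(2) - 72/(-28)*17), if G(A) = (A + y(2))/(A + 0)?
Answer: -2765599/112 ≈ -24693.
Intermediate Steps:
y(R) = -1 (y(R) = -3 + 2 = -1)
C = 16/3 (C = 9 + (-3*2 - 5)/3 = 9 + (-6 - 5)/3 = 9 + (⅓)*(-11) = 9 - 11/3 = 16/3 ≈ 5.3333)
G(A) = (-1 + A)/A (G(A) = (A - 1)/(A + 0) = (-1 + A)/A)
U(V) = 39/16 (U(V) = 3*((-1 + 16/3)/(16/3)) = 3*((3/16)*(13/3)) = 3*(13/16) = 39/16)
-24739 + (U(2) - 72/(-28)*17) = -24739 + (39/16 - 72/(-28)*17) = -24739 + (39/16 - 72*(-1/28)*17) = -24739 + (39/16 + (18/7)*17) = -24739 + (39/16 + 306/7) = -24739 + 5169/112 = -2765599/112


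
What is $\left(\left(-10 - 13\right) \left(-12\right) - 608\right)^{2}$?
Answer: $110224$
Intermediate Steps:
$\left(\left(-10 - 13\right) \left(-12\right) - 608\right)^{2} = \left(\left(-23\right) \left(-12\right) - 608\right)^{2} = \left(276 - 608\right)^{2} = \left(-332\right)^{2} = 110224$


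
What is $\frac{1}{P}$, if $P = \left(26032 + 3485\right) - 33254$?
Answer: $- \frac{1}{3737} \approx -0.00026759$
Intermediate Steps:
$P = -3737$ ($P = 29517 - 33254 = -3737$)
$\frac{1}{P} = \frac{1}{-3737} = - \frac{1}{3737}$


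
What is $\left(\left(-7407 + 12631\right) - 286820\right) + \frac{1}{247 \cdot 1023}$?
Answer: $- \frac{71153958875}{252681} \approx -2.816 \cdot 10^{5}$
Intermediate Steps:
$\left(\left(-7407 + 12631\right) - 286820\right) + \frac{1}{247 \cdot 1023} = \left(5224 - 286820\right) + \frac{1}{252681} = -281596 + \frac{1}{252681} = - \frac{71153958875}{252681}$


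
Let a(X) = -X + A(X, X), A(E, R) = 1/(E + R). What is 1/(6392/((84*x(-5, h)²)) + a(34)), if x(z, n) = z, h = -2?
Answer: -35700/1104611 ≈ -0.032319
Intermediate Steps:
a(X) = 1/(2*X) - X (a(X) = -X + 1/(X + X) = -X + 1/(2*X) = 1/(2*X) - X)
1/(6392/((84*x(-5, h)²)) + a(34)) = 1/(6392/((84*(-5)²)) + ((½)/34 - 1*34)) = 1/(6392/((84*25)) + ((½)*(1/34) - 34)) = 1/(6392/2100 + (1/68 - 34)) = 1/(6392*(1/2100) - 2311/68) = 1/(1598/525 - 2311/68) = 1/(-1104611/35700) = -35700/1104611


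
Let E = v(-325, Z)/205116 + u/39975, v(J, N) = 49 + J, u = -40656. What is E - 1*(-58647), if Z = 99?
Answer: 13357456552764/227764225 ≈ 58646.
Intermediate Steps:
E = -231950811/227764225 (E = (49 - 325)/205116 - 40656/39975 = -276*1/205116 - 40656*1/39975 = -23/17093 - 13552/13325 = -231950811/227764225 ≈ -1.0184)
E - 1*(-58647) = -231950811/227764225 - 1*(-58647) = -231950811/227764225 + 58647 = 13357456552764/227764225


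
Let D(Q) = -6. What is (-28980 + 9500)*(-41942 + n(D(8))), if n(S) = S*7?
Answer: 817848320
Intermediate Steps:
n(S) = 7*S
(-28980 + 9500)*(-41942 + n(D(8))) = (-28980 + 9500)*(-41942 + 7*(-6)) = -19480*(-41942 - 42) = -19480*(-41984) = 817848320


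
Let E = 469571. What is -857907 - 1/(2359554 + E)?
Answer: -2427126141376/2829125 ≈ -8.5791e+5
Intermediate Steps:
-857907 - 1/(2359554 + E) = -857907 - 1/(2359554 + 469571) = -857907 - 1/2829125 = -2427126141376/2829125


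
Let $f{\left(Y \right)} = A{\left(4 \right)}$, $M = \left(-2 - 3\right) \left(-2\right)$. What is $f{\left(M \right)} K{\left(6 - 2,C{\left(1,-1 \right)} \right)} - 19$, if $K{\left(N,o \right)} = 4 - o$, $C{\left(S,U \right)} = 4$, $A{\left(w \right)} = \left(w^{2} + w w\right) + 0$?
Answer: $-19$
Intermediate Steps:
$A{\left(w \right)} = 2 w^{2}$ ($A{\left(w \right)} = \left(w^{2} + w^{2}\right) + 0 = 2 w^{2} + 0 = 2 w^{2}$)
$M = 10$ ($M = \left(-5\right) \left(-2\right) = 10$)
$f{\left(Y \right)} = 32$ ($f{\left(Y \right)} = 2 \cdot 4^{2} = 2 \cdot 16 = 32$)
$f{\left(M \right)} K{\left(6 - 2,C{\left(1,-1 \right)} \right)} - 19 = 32 \left(4 - 4\right) - 19 = 32 \cdot 0 - 19 = 0 - 19 = -19$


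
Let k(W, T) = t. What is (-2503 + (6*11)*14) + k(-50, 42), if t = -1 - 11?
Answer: -1591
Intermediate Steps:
t = -12
k(W, T) = -12
(-2503 + (6*11)*14) + k(-50, 42) = (-2503 + (6*11)*14) - 12 = (-2503 + 66*14) - 12 = (-2503 + 924) - 12 = -1579 - 12 = -1591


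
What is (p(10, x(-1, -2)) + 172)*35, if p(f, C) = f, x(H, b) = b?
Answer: 6370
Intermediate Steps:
(p(10, x(-1, -2)) + 172)*35 = (10 + 172)*35 = 182*35 = 6370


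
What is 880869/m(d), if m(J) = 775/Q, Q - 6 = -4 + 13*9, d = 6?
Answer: 104823411/775 ≈ 1.3526e+5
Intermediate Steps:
Q = 119 (Q = 6 + (-4 + 13*9) = 6 + (-4 + 117) = 6 + 113 = 119)
m(J) = 775/119
880869/m(d) = 880869/(775/119) = 880869*(119/775) = 104823411/775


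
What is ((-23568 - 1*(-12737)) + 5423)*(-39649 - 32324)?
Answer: 389229984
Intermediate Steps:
((-23568 - 1*(-12737)) + 5423)*(-39649 - 32324) = ((-23568 + 12737) + 5423)*(-71973) = (-10831 + 5423)*(-71973) = -5408*(-71973) = 389229984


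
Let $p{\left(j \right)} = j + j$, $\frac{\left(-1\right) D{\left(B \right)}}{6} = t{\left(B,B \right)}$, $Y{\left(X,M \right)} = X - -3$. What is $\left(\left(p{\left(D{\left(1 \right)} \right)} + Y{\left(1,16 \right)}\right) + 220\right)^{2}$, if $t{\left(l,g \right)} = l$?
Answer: $44944$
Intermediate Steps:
$Y{\left(X,M \right)} = 3 + X$ ($Y{\left(X,M \right)} = X + 3 = 3 + X$)
$D{\left(B \right)} = - 6 B$
$p{\left(j \right)} = 2 j$
$\left(\left(p{\left(D{\left(1 \right)} \right)} + Y{\left(1,16 \right)}\right) + 220\right)^{2} = \left(\left(2 \left(\left(-6\right) 1\right) + \left(3 + 1\right)\right) + 220\right)^{2} = \left(\left(2 \left(-6\right) + 4\right) + 220\right)^{2} = \left(\left(-12 + 4\right) + 220\right)^{2} = \left(-8 + 220\right)^{2} = 212^{2} = 44944$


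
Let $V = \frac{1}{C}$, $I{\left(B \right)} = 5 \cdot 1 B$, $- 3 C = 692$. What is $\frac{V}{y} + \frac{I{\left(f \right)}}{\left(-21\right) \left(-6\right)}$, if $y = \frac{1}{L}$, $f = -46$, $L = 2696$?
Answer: $- \frac{147281}{10899} \approx -13.513$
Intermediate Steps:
$C = - \frac{692}{3}$ ($C = \left(- \frac{1}{3}\right) 692 = - \frac{692}{3} \approx -230.67$)
$I{\left(B \right)} = 5 B$
$V = - \frac{3}{692}$ ($V = \frac{1}{- \frac{692}{3}} = - \frac{3}{692} \approx -0.0043353$)
$y = \frac{1}{2696} \approx 0.00037092$
$\frac{V}{y} + \frac{I{\left(f \right)}}{\left(-21\right) \left(-6\right)} = - \frac{3 \frac{1}{\frac{1}{2696}}}{692} + \frac{5 \left(-46\right)}{\left(-21\right) \left(-6\right)} = \left(- \frac{3}{692}\right) 2696 - \frac{230}{126} = - \frac{2022}{173} - \frac{115}{63} = - \frac{147281}{10899}$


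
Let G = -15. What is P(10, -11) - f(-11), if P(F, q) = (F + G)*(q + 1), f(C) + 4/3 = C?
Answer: 187/3 ≈ 62.333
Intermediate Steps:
f(C) = -4/3 + C
P(F, q) = (1 + q)*(-15 + F) (P(F, q) = (F - 15)*(q + 1) = (-15 + F)*(1 + q) = (1 + q)*(-15 + F))
P(10, -11) - f(-11) = (-15 + 10 - 15*(-11) + 10*(-11)) - (-4/3 - 11) = (-15 + 10 + 165 - 110) - 1*(-37/3) = 50 + 37/3 = 187/3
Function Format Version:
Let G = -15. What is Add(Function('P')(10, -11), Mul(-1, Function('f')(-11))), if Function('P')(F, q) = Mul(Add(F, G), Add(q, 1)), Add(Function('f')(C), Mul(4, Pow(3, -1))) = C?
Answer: Rational(187, 3) ≈ 62.333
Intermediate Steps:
Function('f')(C) = Add(Rational(-4, 3), C)
Function('P')(F, q) = Mul(Add(1, q), Add(-15, F)) (Function('P')(F, q) = Mul(Add(F, -15), Add(q, 1)) = Mul(Add(-15, F), Add(1, q)) = Mul(Add(1, q), Add(-15, F)))
Add(Function('P')(10, -11), Mul(-1, Function('f')(-11))) = Add(Add(-15, 10, Mul(-15, -11), Mul(10, -11)), Mul(-1, Add(Rational(-4, 3), -11))) = Add(Add(-15, 10, 165, -110), Mul(-1, Rational(-37, 3))) = Add(50, Rational(37, 3)) = Rational(187, 3)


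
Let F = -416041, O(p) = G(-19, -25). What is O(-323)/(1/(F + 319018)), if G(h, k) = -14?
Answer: 1358322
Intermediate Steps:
O(p) = -14
O(-323)/(1/(F + 319018)) = -14/(1/(-416041 + 319018)) = -14/(1/(-97023)) = -14/(-1/97023) = -14*(-97023) = 1358322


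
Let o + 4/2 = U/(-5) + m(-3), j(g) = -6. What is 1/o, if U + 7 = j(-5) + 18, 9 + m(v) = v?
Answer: -1/15 ≈ -0.066667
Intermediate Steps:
m(v) = -9 + v
U = 5 (U = -7 + (-6 + 18) = -7 + 12 = 5)
o = -15 (o = -2 + (5/(-5) + (-9 - 3)) = -2 + (-1/5*5 - 12) = -2 + (-1 - 12) = -2 - 13 = -15)
1/o = 1/(-15) = -1/15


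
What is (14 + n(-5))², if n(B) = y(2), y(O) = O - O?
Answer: 196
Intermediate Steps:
y(O) = 0
n(B) = 0
(14 + n(-5))² = (14 + 0)² = 14² = 196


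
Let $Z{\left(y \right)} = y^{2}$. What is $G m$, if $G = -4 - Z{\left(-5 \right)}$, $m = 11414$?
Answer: $-331006$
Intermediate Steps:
$G = -29$ ($G = -4 - \left(-5\right)^{2} = -4 - 25 = -29$)
$G m = \left(-29\right) 11414 = -331006$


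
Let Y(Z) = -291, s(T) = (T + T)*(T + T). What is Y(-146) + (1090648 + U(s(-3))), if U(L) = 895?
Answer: 1091252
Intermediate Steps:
s(T) = 4*T² (s(T) = (2*T)*(2*T) = 4*T²)
Y(-146) + (1090648 + U(s(-3))) = -291 + (1090648 + 895) = -291 + 1091543 = 1091252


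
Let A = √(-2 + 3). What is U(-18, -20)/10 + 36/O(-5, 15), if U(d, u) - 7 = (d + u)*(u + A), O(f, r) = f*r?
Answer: 3621/50 ≈ 72.420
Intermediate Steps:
A = 1 (A = √1 = 1)
U(d, u) = 7 + (1 + u)*(d + u) (U(d, u) = 7 + (d + u)*(u + 1) = 7 + (d + u)*(1 + u) = 7 + (1 + u)*(d + u))
U(-18, -20)/10 + 36/O(-5, 15) = (7 - 18 - 20 + (-20)² - 18*(-20))/10 + 36/((-5*15)) = (7 - 18 - 20 + 400 + 360)*(⅒) + 36/(-75) = 729*(⅒) + 36*(-1/75) = 729/10 - 12/25 = 3621/50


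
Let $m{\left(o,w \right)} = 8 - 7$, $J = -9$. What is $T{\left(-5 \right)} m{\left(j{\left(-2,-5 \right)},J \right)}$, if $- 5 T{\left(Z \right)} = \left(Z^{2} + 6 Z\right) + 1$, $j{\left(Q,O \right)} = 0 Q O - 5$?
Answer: $\frac{4}{5} \approx 0.8$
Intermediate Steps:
$j{\left(Q,O \right)} = -5$ ($j{\left(Q,O \right)} = 0 O - 5 = 0 - 5 = -5$)
$m{\left(o,w \right)} = 1$
$T{\left(Z \right)} = - \frac{1}{5} - \frac{6 Z}{5} - \frac{Z^{2}}{5}$ ($T{\left(Z \right)} = - \frac{\left(Z^{2} + 6 Z\right) + 1}{5} = - \frac{1 + Z^{2} + 6 Z}{5} = - \frac{1}{5} - \frac{6 Z}{5} - \frac{Z^{2}}{5}$)
$T{\left(-5 \right)} m{\left(j{\left(-2,-5 \right)},J \right)} = \left(- \frac{1}{5} - -6 - \frac{\left(-5\right)^{2}}{5}\right) 1 = \left(- \frac{1}{5} + 6 - 5\right) 1 = \frac{4}{5} \cdot 1 = \frac{4}{5}$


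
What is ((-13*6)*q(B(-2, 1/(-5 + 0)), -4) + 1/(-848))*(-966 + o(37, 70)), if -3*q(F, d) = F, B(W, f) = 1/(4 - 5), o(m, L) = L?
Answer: 1234744/53 ≈ 23297.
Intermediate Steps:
B(W, f) = -1 (B(W, f) = 1/(-1) = -1)
q(F, d) = -F/3
((-13*6)*q(B(-2, 1/(-5 + 0)), -4) + 1/(-848))*(-966 + o(37, 70)) = ((-13*6)*(-1/3*(-1)) + 1/(-848))*(-966 + 70) = (-78*1/3 - 1/848)*(-896) = (-26 - 1/848)*(-896) = -22049/848*(-896) = 1234744/53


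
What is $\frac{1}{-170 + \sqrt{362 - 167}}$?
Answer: $- \frac{34}{5741} - \frac{\sqrt{195}}{28705} \approx -0.0064088$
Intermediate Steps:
$\frac{1}{-170 + \sqrt{362 - 167}} = \frac{1}{-170 + \sqrt{195}}$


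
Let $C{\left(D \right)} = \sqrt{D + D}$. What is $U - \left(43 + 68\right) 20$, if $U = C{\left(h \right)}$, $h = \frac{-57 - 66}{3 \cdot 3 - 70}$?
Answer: $-2220 + \frac{\sqrt{15006}}{61} \approx -2218.0$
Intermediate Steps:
$h = \frac{123}{61}$ ($h = - \frac{123}{9 - 70} = - \frac{123}{-61} = \left(-123\right) \left(- \frac{1}{61}\right) = \frac{123}{61} \approx 2.0164$)
$C{\left(D \right)} = \sqrt{2} \sqrt{D}$ ($C{\left(D \right)} = \sqrt{2 D} = \sqrt{2} \sqrt{D}$)
$U = \frac{\sqrt{15006}}{61}$ ($U = \sqrt{2} \sqrt{\frac{123}{61}} = \sqrt{2} \frac{\sqrt{7503}}{61} = \frac{\sqrt{15006}}{61} \approx 2.0082$)
$U - \left(43 + 68\right) 20 = \frac{\sqrt{15006}}{61} - \left(43 + 68\right) 20 = \frac{\sqrt{15006}}{61} - 111 \cdot 20 = \frac{\sqrt{15006}}{61} - 2220 = -2220 + \frac{\sqrt{15006}}{61}$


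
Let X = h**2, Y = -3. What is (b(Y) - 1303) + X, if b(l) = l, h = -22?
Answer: -822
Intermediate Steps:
X = 484 (X = (-22)**2 = 484)
(b(Y) - 1303) + X = (-3 - 1303) + 484 = -1306 + 484 = -822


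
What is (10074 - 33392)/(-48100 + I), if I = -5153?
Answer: 23318/53253 ≈ 0.43787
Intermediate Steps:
(10074 - 33392)/(-48100 + I) = (10074 - 33392)/(-48100 - 5153) = -23318/(-53253) = -23318*(-1/53253) = 23318/53253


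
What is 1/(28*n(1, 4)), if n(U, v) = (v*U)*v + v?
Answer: 1/560 ≈ 0.0017857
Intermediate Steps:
n(U, v) = v + U*v**2 (n(U, v) = (U*v)*v + v = U*v**2 + v = v + U*v**2)
1/(28*n(1, 4)) = 1/(28*(4*(1 + 1*4))) = 1/(28*(4*(1 + 4))) = 1/(28*(4*5)) = 1/(28*20) = 1/560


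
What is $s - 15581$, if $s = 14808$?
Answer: $-773$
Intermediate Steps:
$s - 15581 = 14808 - 15581 = -773$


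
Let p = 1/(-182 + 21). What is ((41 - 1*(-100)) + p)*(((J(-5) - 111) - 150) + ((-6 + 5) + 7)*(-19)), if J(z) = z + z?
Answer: -1248500/23 ≈ -54283.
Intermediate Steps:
p = -1/161 (p = 1/(-161) = -1/161 ≈ -0.0062112)
J(z) = 2*z
((41 - 1*(-100)) + p)*(((J(-5) - 111) - 150) + ((-6 + 5) + 7)*(-19)) = ((41 - 1*(-100)) - 1/161)*(((2*(-5) - 111) - 150) + ((-6 + 5) + 7)*(-19)) = ((41 + 100) - 1/161)*(((-10 - 111) - 150) + (-1 + 7)*(-19)) = (141 - 1/161)*((-121 - 150) + 6*(-19)) = 22700*(-271 - 114)/161 = (22700/161)*(-385) = -1248500/23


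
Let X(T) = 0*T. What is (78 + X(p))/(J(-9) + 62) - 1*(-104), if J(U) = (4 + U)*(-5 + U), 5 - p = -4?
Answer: 2301/22 ≈ 104.59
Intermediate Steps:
p = 9 (p = 5 - 1*(-4) = 5 + 4 = 9)
X(T) = 0
J(U) = (-5 + U)*(4 + U)
(78 + X(p))/(J(-9) + 62) - 1*(-104) = (78 + 0)/((-20 + (-9)**2 - 1*(-9)) + 62) - 1*(-104) = 78/((-20 + 81 + 9) + 62) + 104 = 78/(70 + 62) + 104 = 78/132 + 104 = 78*(1/132) + 104 = 13/22 + 104 = 2301/22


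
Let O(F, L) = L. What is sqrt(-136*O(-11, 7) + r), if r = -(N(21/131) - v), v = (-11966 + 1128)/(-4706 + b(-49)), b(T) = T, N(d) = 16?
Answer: I*sqrt(21834969510)/4755 ≈ 31.076*I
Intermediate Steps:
v = 10838/4755 (v = (-11966 + 1128)/(-4706 - 49) = -10838/(-4755) = -10838*(-1/4755) = 10838/4755 ≈ 2.2793)
r = -65242/4755 (r = -(16 - 1*10838/4755) = -(16 - 10838/4755) = -1*65242/4755 = -65242/4755 ≈ -13.721)
sqrt(-136*O(-11, 7) + r) = sqrt(-136*7 - 65242/4755) = sqrt(-952 - 65242/4755) = sqrt(-4592002/4755) = I*sqrt(21834969510)/4755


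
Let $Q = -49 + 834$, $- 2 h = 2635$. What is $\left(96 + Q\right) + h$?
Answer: $- \frac{873}{2} \approx -436.5$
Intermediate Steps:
$h = - \frac{2635}{2}$ ($h = \left(- \frac{1}{2}\right) 2635 = - \frac{2635}{2} \approx -1317.5$)
$Q = 785$
$\left(96 + Q\right) + h = \left(96 + 785\right) - \frac{2635}{2} = 881 - \frac{2635}{2} = - \frac{873}{2}$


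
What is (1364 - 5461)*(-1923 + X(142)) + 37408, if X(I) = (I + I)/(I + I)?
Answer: 7911842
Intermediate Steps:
X(I) = 1 (X(I) = (2*I)/((2*I)) = (2*I)*(1/(2*I)) = 1)
(1364 - 5461)*(-1923 + X(142)) + 37408 = (1364 - 5461)*(-1923 + 1) + 37408 = -4097*(-1922) + 37408 = 7874434 + 37408 = 7911842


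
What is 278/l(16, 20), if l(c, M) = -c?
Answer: -139/8 ≈ -17.375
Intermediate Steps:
278/l(16, 20) = 278/((-1*16)) = 278/(-16) = 278*(-1/16) = -139/8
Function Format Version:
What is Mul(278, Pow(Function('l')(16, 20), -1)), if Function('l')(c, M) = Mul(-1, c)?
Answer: Rational(-139, 8) ≈ -17.375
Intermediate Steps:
Mul(278, Pow(Function('l')(16, 20), -1)) = Mul(278, Pow(Mul(-1, 16), -1)) = Mul(278, Pow(-16, -1)) = Mul(278, Rational(-1, 16)) = Rational(-139, 8)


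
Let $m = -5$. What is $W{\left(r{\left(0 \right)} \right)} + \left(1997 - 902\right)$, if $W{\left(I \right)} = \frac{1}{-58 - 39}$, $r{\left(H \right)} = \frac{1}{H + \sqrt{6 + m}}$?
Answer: $\frac{106214}{97} \approx 1095.0$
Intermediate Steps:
$r{\left(H \right)} = \frac{1}{1 + H}$ ($r{\left(H \right)} = \frac{1}{H + \sqrt{6 - 5}} = \frac{1}{H + \sqrt{1}} = \frac{1}{H + 1} = \frac{1}{1 + H}$)
$W{\left(I \right)} = - \frac{1}{97}$ ($W{\left(I \right)} = \frac{1}{-97} = - \frac{1}{97}$)
$W{\left(r{\left(0 \right)} \right)} + \left(1997 - 902\right) = - \frac{1}{97} + \left(1997 - 902\right) = - \frac{1}{97} + 1095 = \frac{106214}{97}$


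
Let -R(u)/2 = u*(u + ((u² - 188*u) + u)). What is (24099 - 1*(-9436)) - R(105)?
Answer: -1752515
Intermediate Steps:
R(u) = -2*u*(u² - 186*u) (R(u) = -2*u*(u + ((u² - 188*u) + u)) = -2*u*(u + (u² - 187*u)) = -2*u*(u² - 186*u))
(24099 - 1*(-9436)) - R(105) = (24099 - 1*(-9436)) - 2*105²*(186 - 1*105) = (24099 + 9436) - 2*11025*(186 - 105) = 33535 - 2*11025*81 = 33535 - 1*1786050 = 33535 - 1786050 = -1752515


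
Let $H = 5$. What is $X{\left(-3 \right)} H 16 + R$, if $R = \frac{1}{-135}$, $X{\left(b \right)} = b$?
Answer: $- \frac{32401}{135} \approx -240.01$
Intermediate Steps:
$R = - \frac{1}{135} \approx -0.0074074$
$X{\left(-3 \right)} H 16 + R = \left(-3\right) 5 \cdot 16 - \frac{1}{135} = \left(-15\right) 16 - \frac{1}{135} = -240 - \frac{1}{135} = - \frac{32401}{135}$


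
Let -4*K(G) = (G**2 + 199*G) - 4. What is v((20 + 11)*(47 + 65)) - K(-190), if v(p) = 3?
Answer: -851/2 ≈ -425.50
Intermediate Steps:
K(G) = 1 - 199*G/4 - G**2/4 (K(G) = -((G**2 + 199*G) - 4)/4 = -(-4 + G**2 + 199*G)/4 = 1 - 199*G/4 - G**2/4)
v((20 + 11)*(47 + 65)) - K(-190) = 3 - (1 - 199/4*(-190) - 1/4*(-190)**2) = 3 - (1 + 18905/2 - 1/4*36100) = 3 - (1 + 18905/2 - 9025) = 3 - 1*857/2 = 3 - 857/2 = -851/2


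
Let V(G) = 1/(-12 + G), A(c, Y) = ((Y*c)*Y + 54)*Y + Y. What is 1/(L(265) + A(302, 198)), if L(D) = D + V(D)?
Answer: 253/593096145368 ≈ 4.2658e-10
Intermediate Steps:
A(c, Y) = Y + Y*(54 + c*Y²) (A(c, Y) = (c*Y² + 54)*Y + Y = (54 + c*Y²)*Y + Y = Y*(54 + c*Y²) + Y = Y + Y*(54 + c*Y²))
L(D) = D + 1/(-12 + D)
1/(L(265) + A(302, 198)) = 1/((1 + 265*(-12 + 265))/(-12 + 265) + 198*(55 + 302*198²)) = 1/((1 + 265*253)/253 + 198*(55 + 302*39204)) = 1/((1 + 67045)/253 + 198*(55 + 11839608)) = 1/((1/253)*67046 + 198*11839663) = 1/(67046/253 + 2344253274) = 1/(593096145368/253) = 253/593096145368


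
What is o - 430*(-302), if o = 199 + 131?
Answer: 130190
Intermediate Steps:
o = 330
o - 430*(-302) = 330 - 430*(-302) = 330 + 129860 = 130190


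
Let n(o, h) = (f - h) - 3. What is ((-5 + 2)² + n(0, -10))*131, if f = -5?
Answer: 1441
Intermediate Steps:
n(o, h) = -8 - h (n(o, h) = (-5 - h) - 3 = -8 - h)
((-5 + 2)² + n(0, -10))*131 = ((-5 + 2)² + (-8 - 1*(-10)))*131 = ((-3)² + (-8 + 10))*131 = (9 + 2)*131 = 11*131 = 1441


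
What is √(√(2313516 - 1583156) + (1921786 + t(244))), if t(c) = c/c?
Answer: √(1921787 + 62*√190) ≈ 1386.6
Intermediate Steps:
t(c) = 1
√(√(2313516 - 1583156) + (1921786 + t(244))) = √(√(2313516 - 1583156) + (1921786 + 1)) = √(√730360 + 1921787) = √(62*√190 + 1921787) = √(1921787 + 62*√190)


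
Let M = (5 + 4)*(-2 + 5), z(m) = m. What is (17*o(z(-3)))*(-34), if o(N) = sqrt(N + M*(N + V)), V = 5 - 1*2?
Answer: -578*I*sqrt(3) ≈ -1001.1*I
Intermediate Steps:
V = 3 (V = 5 - 2 = 3)
M = 27 (M = 9*3 = 27)
o(N) = sqrt(81 + 28*N) (o(N) = sqrt(N + 27*(N + 3)) = sqrt(N + 27*(3 + N)) = sqrt(N + (81 + 27*N)) = sqrt(81 + 28*N))
(17*o(z(-3)))*(-34) = (17*sqrt(81 + 28*(-3)))*(-34) = (17*sqrt(81 - 84))*(-34) = (17*sqrt(-3))*(-34) = (17*(I*sqrt(3)))*(-34) = (17*I*sqrt(3))*(-34) = -578*I*sqrt(3)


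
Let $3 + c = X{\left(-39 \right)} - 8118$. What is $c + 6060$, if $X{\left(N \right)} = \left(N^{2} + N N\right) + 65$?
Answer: $1046$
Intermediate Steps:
$X{\left(N \right)} = 65 + 2 N^{2}$ ($X{\left(N \right)} = \left(N^{2} + N^{2}\right) + 65 = 2 N^{2} + 65 = 65 + 2 N^{2}$)
$c = -5014$ ($c = -3 - \left(8053 - 3042\right) = -3 + \left(\left(65 + 2 \cdot 1521\right) - 8118\right) = -3 + \left(\left(65 + 3042\right) - 8118\right) = -3 + \left(3107 - 8118\right) = -3 - 5011 = -5014$)
$c + 6060 = -5014 + 6060 = 1046$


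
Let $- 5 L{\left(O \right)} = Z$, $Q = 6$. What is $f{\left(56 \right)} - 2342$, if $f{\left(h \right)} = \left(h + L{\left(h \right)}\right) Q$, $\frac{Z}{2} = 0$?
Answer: $-2006$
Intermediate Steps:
$Z = 0$ ($Z = 2 \cdot 0 = 0$)
$L{\left(O \right)} = 0$ ($L{\left(O \right)} = \left(- \frac{1}{5}\right) 0 = 0$)
$f{\left(h \right)} = 6 h$ ($f{\left(h \right)} = \left(h + 0\right) 6 = h 6 = 6 h$)
$f{\left(56 \right)} - 2342 = 6 \cdot 56 - 2342 = 336 - 2342 = -2006$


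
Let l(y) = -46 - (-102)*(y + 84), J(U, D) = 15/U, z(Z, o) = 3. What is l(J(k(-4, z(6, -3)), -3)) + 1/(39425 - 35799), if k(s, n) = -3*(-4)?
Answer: 15681544/1813 ≈ 8649.5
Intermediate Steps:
k(s, n) = 12
l(y) = 8522 + 102*y (l(y) = -46 - (-102)*(84 + y) = -46 - (-8568 - 102*y) = -46 + (8568 + 102*y) = 8522 + 102*y)
l(J(k(-4, z(6, -3)), -3)) + 1/(39425 - 35799) = (8522 + 102*(15/12)) + 1/(39425 - 35799) = (8522 + 102*(15*(1/12))) + 1/3626 = (8522 + 102*(5/4)) + 1/3626 = (8522 + 255/2) + 1/3626 = 17299/2 + 1/3626 = 15681544/1813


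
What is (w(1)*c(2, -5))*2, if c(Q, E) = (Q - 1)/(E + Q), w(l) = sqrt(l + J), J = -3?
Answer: -2*I*sqrt(2)/3 ≈ -0.94281*I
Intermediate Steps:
w(l) = sqrt(-3 + l) (w(l) = sqrt(l - 3) = sqrt(-3 + l))
c(Q, E) = (-1 + Q)/(E + Q)
(w(1)*c(2, -5))*2 = (sqrt(-3 + 1)*((-1 + 2)/(-5 + 2)))*2 = (sqrt(-2)*(1/(-3)))*2 = ((I*sqrt(2))*(-1/3*1))*2 = ((I*sqrt(2))*(-1/3))*2 = -I*sqrt(2)/3*2 = -2*I*sqrt(2)/3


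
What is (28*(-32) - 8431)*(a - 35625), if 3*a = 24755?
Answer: 255311080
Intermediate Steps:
a = 24755/3 (a = (⅓)*24755 = 24755/3 ≈ 8251.7)
(28*(-32) - 8431)*(a - 35625) = (28*(-32) - 8431)*(24755/3 - 35625) = (-896 - 8431)*(-82120/3) = -9327*(-82120/3) = 255311080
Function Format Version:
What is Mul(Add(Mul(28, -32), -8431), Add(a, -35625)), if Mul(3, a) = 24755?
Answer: 255311080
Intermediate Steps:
a = Rational(24755, 3) (a = Mul(Rational(1, 3), 24755) = Rational(24755, 3) ≈ 8251.7)
Mul(Add(Mul(28, -32), -8431), Add(a, -35625)) = Mul(Add(Mul(28, -32), -8431), Add(Rational(24755, 3), -35625)) = Mul(Add(-896, -8431), Rational(-82120, 3)) = Mul(-9327, Rational(-82120, 3)) = 255311080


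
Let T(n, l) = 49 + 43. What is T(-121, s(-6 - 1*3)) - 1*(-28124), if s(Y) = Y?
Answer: 28216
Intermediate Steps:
T(n, l) = 92
T(-121, s(-6 - 1*3)) - 1*(-28124) = 92 - 1*(-28124) = 92 + 28124 = 28216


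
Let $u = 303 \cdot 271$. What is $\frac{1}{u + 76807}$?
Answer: $\frac{1}{158920} \approx 6.2925 \cdot 10^{-6}$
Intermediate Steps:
$u = 82113$
$\frac{1}{u + 76807} = \frac{1}{82113 + 76807} = \frac{1}{158920}$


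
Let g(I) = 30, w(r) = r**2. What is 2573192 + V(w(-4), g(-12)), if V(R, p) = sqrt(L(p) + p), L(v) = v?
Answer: 2573192 + 2*sqrt(15) ≈ 2.5732e+6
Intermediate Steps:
V(R, p) = sqrt(2)*sqrt(p) (V(R, p) = sqrt(p + p) = sqrt(2*p) = sqrt(2)*sqrt(p))
2573192 + V(w(-4), g(-12)) = 2573192 + sqrt(2)*sqrt(30) = 2573192 + 2*sqrt(15)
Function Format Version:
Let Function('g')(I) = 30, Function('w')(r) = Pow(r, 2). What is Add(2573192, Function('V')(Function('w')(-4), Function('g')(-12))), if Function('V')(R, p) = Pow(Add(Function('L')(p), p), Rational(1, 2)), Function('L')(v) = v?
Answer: Add(2573192, Mul(2, Pow(15, Rational(1, 2)))) ≈ 2.5732e+6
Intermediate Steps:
Function('V')(R, p) = Mul(Pow(2, Rational(1, 2)), Pow(p, Rational(1, 2))) (Function('V')(R, p) = Pow(Add(p, p), Rational(1, 2)) = Pow(Mul(2, p), Rational(1, 2)) = Mul(Pow(2, Rational(1, 2)), Pow(p, Rational(1, 2))))
Add(2573192, Function('V')(Function('w')(-4), Function('g')(-12))) = Add(2573192, Mul(Pow(2, Rational(1, 2)), Pow(30, Rational(1, 2)))) = Add(2573192, Mul(2, Pow(15, Rational(1, 2))))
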